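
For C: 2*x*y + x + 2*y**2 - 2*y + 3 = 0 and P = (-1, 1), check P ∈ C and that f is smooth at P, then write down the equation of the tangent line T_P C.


Tangent line at P: 3*x + 3 = 0.

Step 1: f(-1, 1) = 0, so P lies on C.
Step 2: partial derivatives
  f_x(x, y) = 2*y + 1, f_y(x, y) = 2*x + 4*y - 2.
  f_x(P) = 3, f_y(P) = 0 (gradient nonzero, so P is smooth).
Step 3: tangent line at P: 3·(x − -1) + 0·(y − 1) = 0.
Expanding: 3*x + 3 = 0.


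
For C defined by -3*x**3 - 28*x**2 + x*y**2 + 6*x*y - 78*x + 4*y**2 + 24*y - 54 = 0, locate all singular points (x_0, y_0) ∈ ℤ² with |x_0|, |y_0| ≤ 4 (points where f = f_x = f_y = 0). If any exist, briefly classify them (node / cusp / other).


Singular points: {(-3, -3)}; classification: node.

Compute partial derivatives:
  f_x = -9*x**2 - 56*x + y**2 + 6*y - 78.
  f_y = 2*x*y + 6*x + 8*y + 24.
Scan x_0 ∈ {−4, ..., 4}. For each x_0, f_y(x_0, y) is a polynomial in y; find its integer roots y ∈ {−4, ..., 4}, then test f_x and f at those candidates.
  x = -4: f_y(-4, y) = 0; vanishes at y ∈ {-4, -3, -2, -1, 0, 1, 2, 3, 4}. (-4, -4): f_x = -6 ≠ 0; (-4, -3): f_x = -7 ≠ 0; (-4, -2): f_x = -6 ≠ 0; (-4, -1): f_x = -3 ≠ 0; (-4, 0): f_x = 2 ≠ 0; (-4, 1): f_x = 9 ≠ 0; (-4, 2): f_x = 18 ≠ 0; (-4, 3): f_x = 29 ≠ 0; (-4, 4): f_x = 42 ≠ 0.
  x = -3: f_y(-3, y) = 2*y + 6; vanishes at y ∈ {-3}. (-3, -3): f_x = 0, f = 0 — SINGULAR.
  x = -2: f_y(-2, y) = 4*y + 12; vanishes at y ∈ {-3}. (-2, -3): f_x = -11 ≠ 0.
  x = -1: f_y(-1, y) = 6*y + 18; vanishes at y ∈ {-3}. (-1, -3): f_x = -40 ≠ 0.
  x = 0: f_y(0, y) = 8*y + 24; vanishes at y ∈ {-3}. (0, -3): f_x = -87 ≠ 0.
  x = 1: f_y(1, y) = 10*y + 30; vanishes at y ∈ {-3}. (1, -3): f_x = -152 ≠ 0.
  x = 2: f_y(2, y) = 12*y + 36; vanishes at y ∈ {-3}. (2, -3): f_x = -235 ≠ 0.
  x = 3: f_y(3, y) = 14*y + 42; vanishes at y ∈ {-3}. (3, -3): f_x = -336 ≠ 0.
  x = 4: f_y(4, y) = 16*y + 48; vanishes at y ∈ {-3}. (4, -3): f_x = -455 ≠ 0.
Only singular point on the grid: (-3, -3).
Classify: substitute x = -3 + u, y = -3 + v and expand: f = -3*u**3 - u**2 + u*v**2 + v**2.
No constant or linear terms (consistent with a singular point). Quadratic part: -u**2 + v**2. Cubic part: -3*u**3 + u*v**2.
The quadratic part v**2 - u**2 = (v − u)(v + u) splits into two distinct linear factors, so there are two distinct tangent lines y − -3 = ±(x − -3) — this is a node (ordinary double point).
Classification: node.


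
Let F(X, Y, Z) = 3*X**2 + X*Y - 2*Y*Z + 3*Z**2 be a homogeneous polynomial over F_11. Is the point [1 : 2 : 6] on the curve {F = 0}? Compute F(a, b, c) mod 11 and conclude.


F(1,2,6) ≡ 1 (mod 11); P is NOT on the curve.

Evaluate F(1, 2, 6) term-by-term (mod 11).
  3*X**2 ↦ 3·1·1·1 = 3
  X*Y ↦ 1·1·2·1 = 2
  -2*Y*Z ↦ -2·1·2·6 = -24
  3*Z**2 ↦ 3·1·1·36 = 108
Sum: F(1, 2, 6) = (3) + (2) + (-24) + (108) = 89.
Reducing mod 11: 89 ≡ 1 (mod 11).
Since F(a, b, c) ≡ 1 ≠ 0 (mod 11), P does NOT lie on the curve.


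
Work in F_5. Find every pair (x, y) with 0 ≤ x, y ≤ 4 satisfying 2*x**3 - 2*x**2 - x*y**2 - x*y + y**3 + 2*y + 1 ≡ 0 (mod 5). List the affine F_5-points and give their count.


Affine F_5-points: {(4, 2)}; count = 1.

For each of the 25 pairs (x, y) ∈ F_5², evaluate f(x, y) mod 5. Record the zeros.
  x = 0: [0↦1, 1↦4, 2↦3, 3↦4, 4↦3]  zeros at y ∈ ∅
  x = 1: [0↦1, 1↦2, 2↦2, 3↦2, 4↦3]  zeros at y ∈ ∅
  x = 2: [0↦4, 1↦3, 2↦4, 3↦3, 4↦1]  zeros at y ∈ ∅
  x = 3: [0↦2, 1↦4, 2↦1, 3↦4, 4↦4]  zeros at y ∈ ∅
  x = 4: [0↦2, 1↦2, 2↦0, 3↦2, 4↦4]  zeros at y ∈ {2}
Collecting zeros: affine points = {(4, 2)}.
Total count |C(F_5)_aff| = 1.


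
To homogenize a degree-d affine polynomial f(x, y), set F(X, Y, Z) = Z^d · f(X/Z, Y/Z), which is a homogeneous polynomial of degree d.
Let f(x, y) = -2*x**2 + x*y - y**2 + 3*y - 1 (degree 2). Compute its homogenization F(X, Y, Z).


F(X, Y, Z) = -2*X**2 + X*Y - Y**2 + 3*Y*Z - Z**2

deg(f) = 2.
Substitute x = X/Z, y = Y/Z into f, then multiply by Z^2.
  monomial -2·x^2·y^0 ↦ -2·X^2·Y^0·Z^0.
  monomial 1·x^1·y^1 ↦ 1·X^1·Y^1·Z^0.
  monomial -1·x^0·y^2 ↦ -1·X^0·Y^2·Z^0.
  monomial 3·x^0·y^1 ↦ 3·X^0·Y^1·Z^1.
  monomial -1·x^0·y^0 ↦ -1·X^0·Y^0·Z^2.
Collecting: F(X, Y, Z) = -2*X**2 + X*Y - Y**2 + 3*Y*Z - Z**2.


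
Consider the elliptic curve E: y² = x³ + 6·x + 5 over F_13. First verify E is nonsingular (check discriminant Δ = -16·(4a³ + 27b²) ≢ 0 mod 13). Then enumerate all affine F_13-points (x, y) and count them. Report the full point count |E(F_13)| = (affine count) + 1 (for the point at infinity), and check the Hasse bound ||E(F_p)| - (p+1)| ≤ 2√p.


Affine points = {(1, 5), (1, 8), (2, 5), (2, 8), (5, 2), (5, 11), (6, 6), (6, 7), (7, 0), (10, 5), (10, 8)}; affine count = 11; |E(F_13)| = 12.

Discriminant check: Δ ∝ 4a³ + 27b² = 4·6³ + 27·5² = 4·216 + 27·25 ≡ 5 (mod 13). Nonzero ⇒ E is nonsingular.
For each x ∈ F_13, compute rhs = x³ + 6·x + 5 mod 13, then count y ∈ F_13 with y² ≡ rhs.
  x = 0: rhs = 5, matching y values: none (0 points).
  x = 1: rhs = 12, matching y values: 5, 8 (2 points).
  x = 2: rhs = 12, matching y values: 5, 8 (2 points).
  x = 3: rhs = 11, matching y values: none (0 points).
  x = 4: rhs = 2, matching y values: none (0 points).
  x = 5: rhs = 4, matching y values: 2, 11 (2 points).
  x = 6: rhs = 10, matching y values: 6, 7 (2 points).
  x = 7: rhs = 0, matching y values: 0 (1 points).
  x = 8: rhs = 6, matching y values: none (0 points).
  x = 9: rhs = 8, matching y values: none (0 points).
  x = 10: rhs = 12, matching y values: 5, 8 (2 points).
  x = 11: rhs = 11, matching y values: none (0 points).
  x = 12: rhs = 11, matching y values: none (0 points).
Total affine count: 11.
Full point count |E(F_13)| = 11 + 1 = 12.
Hasse bound: |12 − (13+1)| = |-2| = 2 ≤ 2√13 ≈ 7.2111 ✓.


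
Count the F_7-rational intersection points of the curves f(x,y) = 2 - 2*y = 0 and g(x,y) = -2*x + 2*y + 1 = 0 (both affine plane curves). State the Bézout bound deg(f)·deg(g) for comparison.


Common zeros: {(5, 1)}; count = 1; Bézout bound = 1.

deg(f) = 1, deg(g) = 1, so Bézout bound = 1.
Scan x ∈ F_7. For each x, list the y ∈ F_7 with f(x, y) ≡ 0 and those with g(x, y) ≡ 0 (mod 7); the common zeros in that column are the intersection.
  x = 0: f ≡ 0 at y ∈ {1}; g ≡ 0 at y ∈ {3}; common: ∅.
  x = 1: f ≡ 0 at y ∈ {1}; g ≡ 0 at y ∈ {4}; common: ∅.
  x = 2: f ≡ 0 at y ∈ {1}; g ≡ 0 at y ∈ {5}; common: ∅.
  x = 3: f ≡ 0 at y ∈ {1}; g ≡ 0 at y ∈ {6}; common: ∅.
  x = 4: f ≡ 0 at y ∈ {1}; g ≡ 0 at y ∈ {0}; common: ∅.
  x = 5: f ≡ 0 at y ∈ {1}; g ≡ 0 at y ∈ {1}; common: {1}.
  x = 6: f ≡ 0 at y ∈ {1}; g ≡ 0 at y ∈ {2}; common: ∅.
Collecting: common zeros = {(5, 1)}, so the count is 1.
Comparison with the Bézout bound: 1 ≤ 1 = deg(f)·deg(g), as expected for curves with no common component (the bound is attained).


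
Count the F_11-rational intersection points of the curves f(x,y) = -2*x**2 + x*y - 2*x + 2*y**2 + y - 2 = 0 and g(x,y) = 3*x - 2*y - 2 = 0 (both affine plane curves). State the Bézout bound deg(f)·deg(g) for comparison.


Common zeros: {(2, 2), (4, 5)}; count = 2; Bézout bound = 2.

deg(f) = 2, deg(g) = 1, so Bézout bound = 2.
Scan x ∈ F_11. For each x, list the y ∈ F_11 with f(x, y) ≡ 0 and those with g(x, y) ≡ 0 (mod 11); the common zeros in that column are the intersection.
  x = 0: f ≡ 0 at y ∈ ∅; g ≡ 0 at y ∈ {10}; common: ∅.
  x = 1: f ≡ 0 at y ∈ ∅; g ≡ 0 at y ∈ {6}; common: ∅.
  x = 2: f ≡ 0 at y ∈ {2}; g ≡ 0 at y ∈ {2}; common: {2}.
  x = 3: f ≡ 0 at y ∈ {4, 5}; g ≡ 0 at y ∈ {9}; common: ∅.
  x = 4: f ≡ 0 at y ∈ {5, 9}; g ≡ 0 at y ∈ {5}; common: {5}.
  x = 5: f ≡ 0 at y ∈ {9, 10}; g ≡ 0 at y ∈ {1}; common: ∅.
  x = 6: f ≡ 0 at y ∈ {1}; g ≡ 0 at y ∈ {8}; common: ∅.
  x = 7: f ≡ 0 at y ∈ ∅; g ≡ 0 at y ∈ {4}; common: ∅.
  x = 8: f ≡ 0 at y ∈ ∅; g ≡ 0 at y ∈ {0}; common: ∅.
  x = 9: f ≡ 0 at y ∈ {2, 4}; g ≡ 0 at y ∈ {7}; common: ∅.
  x = 10: f ≡ 0 at y ∈ {1, 10}; g ≡ 0 at y ∈ {3}; common: ∅.
Collecting: common zeros = {(2, 2), (4, 5)}, so the count is 2.
Comparison with the Bézout bound: 2 ≤ 2 = deg(f)·deg(g), as expected for curves with no common component (the bound is attained).


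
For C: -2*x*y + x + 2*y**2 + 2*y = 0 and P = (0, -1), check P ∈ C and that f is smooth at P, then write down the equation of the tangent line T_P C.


Tangent line at P: 3*x - 2*y - 2 = 0.

Step 1: f(0, -1) = 0, so P lies on C.
Step 2: partial derivatives
  f_x(x, y) = 1 - 2*y, f_y(x, y) = -2*x + 4*y + 2.
  f_x(P) = 3, f_y(P) = -2 (gradient nonzero, so P is smooth).
Step 3: tangent line at P: 3·(x − 0) + -2·(y − -1) = 0.
Expanding: 3*x - 2*y - 2 = 0.


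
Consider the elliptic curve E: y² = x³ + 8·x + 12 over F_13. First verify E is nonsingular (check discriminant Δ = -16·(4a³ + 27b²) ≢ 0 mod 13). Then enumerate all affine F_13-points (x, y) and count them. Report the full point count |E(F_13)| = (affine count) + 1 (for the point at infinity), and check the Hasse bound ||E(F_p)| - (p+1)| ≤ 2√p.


Affine points = {(0, 5), (0, 8), (2, 6), (2, 7), (4, 2), (4, 11), (6, 4), (6, 9), (8, 4), (8, 9), (10, 0), (11, 1), (11, 12), (12, 4), (12, 9)}; affine count = 15; |E(F_13)| = 16.

Discriminant check: Δ ∝ 4a³ + 27b² = 4·8³ + 27·12² = 4·512 + 27·144 ≡ 8 (mod 13). Nonzero ⇒ E is nonsingular.
For each x ∈ F_13, compute rhs = x³ + 8·x + 12 mod 13, then count y ∈ F_13 with y² ≡ rhs.
  x = 0: rhs = 12, matching y values: 5, 8 (2 points).
  x = 1: rhs = 8, matching y values: none (0 points).
  x = 2: rhs = 10, matching y values: 6, 7 (2 points).
  x = 3: rhs = 11, matching y values: none (0 points).
  x = 4: rhs = 4, matching y values: 2, 11 (2 points).
  x = 5: rhs = 8, matching y values: none (0 points).
  x = 6: rhs = 3, matching y values: 4, 9 (2 points).
  x = 7: rhs = 8, matching y values: none (0 points).
  x = 8: rhs = 3, matching y values: 4, 9 (2 points).
  x = 9: rhs = 7, matching y values: none (0 points).
  x = 10: rhs = 0, matching y values: 0 (1 points).
  x = 11: rhs = 1, matching y values: 1, 12 (2 points).
  x = 12: rhs = 3, matching y values: 4, 9 (2 points).
Total affine count: 15.
Full point count |E(F_13)| = 15 + 1 = 16.
Hasse bound: |16 − (13+1)| = |2| = 2 ≤ 2√13 ≈ 7.2111 ✓.


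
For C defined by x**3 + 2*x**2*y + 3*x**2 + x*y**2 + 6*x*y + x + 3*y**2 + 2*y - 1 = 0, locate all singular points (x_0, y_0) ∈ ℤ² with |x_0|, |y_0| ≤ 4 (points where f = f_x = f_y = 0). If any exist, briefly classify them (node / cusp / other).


Singular points: {(-2, 1)}; classification: node.

Compute partial derivatives:
  f_x = 3*x**2 + 4*x*y + 6*x + y**2 + 6*y + 1.
  f_y = 2*x**2 + 2*x*y + 6*x + 6*y + 2.
Scan x_0 ∈ {−4, ..., 4}. For each x_0, f_y(x_0, y) is a polynomial in y; find its integer roots y ∈ {−4, ..., 4}, then test f_x and f at those candidates.
  x = -4: f_y(-4, y) = 10 - 2*y; no integer root y with |y| ≤ 4.
  x = -3: f_y(-3, y) = 2; no integer root y with |y| ≤ 4.
  x = -2: f_y(-2, y) = 2*y - 2; vanishes at y ∈ {1}. (-2, 1): f_x = 0, f = 0 — SINGULAR.
  x = -1: f_y(-1, y) = 4*y - 2; no integer root y with |y| ≤ 4.
  x = 0: f_y(0, y) = 6*y + 2; no integer root y with |y| ≤ 4.
  x = 1: f_y(1, y) = 8*y + 10; no integer root y with |y| ≤ 4.
  x = 2: f_y(2, y) = 10*y + 22; no integer root y with |y| ≤ 4.
  x = 3: f_y(3, y) = 12*y + 38; no integer root y with |y| ≤ 4.
  x = 4: f_y(4, y) = 14*y + 58; no integer root y with |y| ≤ 4.
Only singular point on the grid: (-2, 1).
Classify: substitute x = -2 + u, y = 1 + v and expand: f = u**3 + 2*u**2*v - u**2 + u*v**2 + v**2.
No constant or linear terms (consistent with a singular point). Quadratic part: -u**2 + v**2. Cubic part: u**3 + 2*u**2*v + u*v**2.
The quadratic part v**2 - u**2 = (v − u)(v + u) splits into two distinct linear factors, so there are two distinct tangent lines y − 1 = ±(x − -2) — this is a node (ordinary double point).
Classification: node.


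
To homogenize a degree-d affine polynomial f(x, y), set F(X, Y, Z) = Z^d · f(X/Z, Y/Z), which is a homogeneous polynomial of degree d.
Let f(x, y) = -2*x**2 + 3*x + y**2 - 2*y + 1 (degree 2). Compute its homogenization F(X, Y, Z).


F(X, Y, Z) = -2*X**2 + 3*X*Z + Y**2 - 2*Y*Z + Z**2

deg(f) = 2.
Substitute x = X/Z, y = Y/Z into f, then multiply by Z^2.
  monomial -2·x^2·y^0 ↦ -2·X^2·Y^0·Z^0.
  monomial 3·x^1·y^0 ↦ 3·X^1·Y^0·Z^1.
  monomial 1·x^0·y^2 ↦ 1·X^0·Y^2·Z^0.
  monomial -2·x^0·y^1 ↦ -2·X^0·Y^1·Z^1.
  monomial 1·x^0·y^0 ↦ 1·X^0·Y^0·Z^2.
Collecting: F(X, Y, Z) = -2*X**2 + 3*X*Z + Y**2 - 2*Y*Z + Z**2.


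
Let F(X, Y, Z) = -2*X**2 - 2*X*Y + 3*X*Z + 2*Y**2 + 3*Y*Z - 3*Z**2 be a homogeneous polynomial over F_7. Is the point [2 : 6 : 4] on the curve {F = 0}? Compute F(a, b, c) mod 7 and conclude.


F(2,6,4) ≡ 4 (mod 7); P is NOT on the curve.

Evaluate F(2, 6, 4) term-by-term (mod 7).
  -2*X**2 ↦ -2·4·1·1 = -8
  -2*X*Y ↦ -2·2·6·1 = -24
  3*X*Z ↦ 3·2·1·4 = 24
  2*Y**2 ↦ 2·1·36·1 = 72
  3*Y*Z ↦ 3·1·6·4 = 72
  -3*Z**2 ↦ -3·1·1·16 = -48
Sum: F(2, 6, 4) = (-8) + (-24) + (24) + (72) + (72) + (-48) = 88.
Reducing mod 7: 88 ≡ 4 (mod 7).
Since F(a, b, c) ≡ 4 ≠ 0 (mod 7), P does NOT lie on the curve.


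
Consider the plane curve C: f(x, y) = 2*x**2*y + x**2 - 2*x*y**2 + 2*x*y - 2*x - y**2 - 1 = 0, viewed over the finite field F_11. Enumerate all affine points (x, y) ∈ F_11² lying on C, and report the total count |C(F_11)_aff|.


Affine F_11-points: {(1, 7), (1, 9), (2, 4), (2, 5), (3, 2), (3, 3), (4, 6), (4, 7), (5, 6), (7, 2), (7, 4), (9, 8), (9, 9), (10, 3), (10, 8)}; count = 15.

For each of the 121 pairs (x, y) ∈ F_11², evaluate f(x, y) mod 11. Record the zeros.
  x = 0: [0↦10, 1↦9, 2↦6, 3↦1, 4↦5, 5↦7, 6↦7, 7↦5, 8↦1, 9↦6, 10↦9]  zeros at y ∈ ∅
  x = 1: [0↦9, 1↦10, 2↦5, 3↦5, 4↦10, 5↦9, 6↦2, 7↦0, 8↦3, 9↦0, 10↦2]  zeros at y ∈ {7, 9}
  x = 2: [0↦10, 1↦6, 2↦3, 3↦1, 4↦0, 5↦0, 6↦1, 7↦3, 8↦6, 9↦10, 10↦4]  zeros at y ∈ {4, 5}
  x = 3: [0↦2, 1↦8, 2↦0, 3↦0, 4↦8, 5↦2, 6↦4, 7↦3, 8↦10, 9↦3, 10↦4]  zeros at y ∈ {2, 3}
  x = 4: [0↦7, 1↦5, 2↦7, 3↦2, 4↦1, 5↦4, 6↦0, 7↦0, 8↦4, 9↦1, 10↦2]  zeros at y ∈ {6, 7}
  x = 5: [0↦3, 1↦8, 2↦2, 3↦7, 4↦1, 5↦6, 6↦0, 7↦5, 8↦10, 9↦4, 10↦9]  zeros at y ∈ {6}
  x = 6: [0↦1, 1↦6, 2↦7, 3↦4, 4↦8, 5↦8, 6↦4, 7↦7, 8↦6, 9↦1, 10↦3]  zeros at y ∈ ∅
  x = 7: [0↦1, 1↦10, 2↦0, 3↦4, 4↦0, 5↦10, 6↦1, 7↦6, 8↦3, 9↦3, 10↦6]  zeros at y ∈ {2, 4}
  x = 8: [0↦3, 1↦9, 2↦3, 3↦7, 4↦10, 5↦1, 6↦2, 7↦2, 8↦1, 9↦10, 10↦7]  zeros at y ∈ ∅
  x = 9: [0↦7, 1↦3, 2↦5, 3↦2, 4↦5, 5↦3, 6↦7, 7↦6, 8↦0, 9↦0, 10↦6]  zeros at y ∈ {8, 9}
  x = 10: [0↦2, 1↦3, 2↦6, 3↦0, 4↦7, 5↦5, 6↦5, 7↦7, 8↦0, 9↦6, 10↦3]  zeros at y ∈ {3, 8}
Collecting zeros: affine points = {(1, 7), (1, 9), (2, 4), (2, 5), (3, 2), (3, 3), (4, 6), (4, 7), (5, 6), (7, 2), (7, 4), (9, 8), (9, 9), (10, 3), (10, 8)}.
Total count |C(F_11)_aff| = 15.


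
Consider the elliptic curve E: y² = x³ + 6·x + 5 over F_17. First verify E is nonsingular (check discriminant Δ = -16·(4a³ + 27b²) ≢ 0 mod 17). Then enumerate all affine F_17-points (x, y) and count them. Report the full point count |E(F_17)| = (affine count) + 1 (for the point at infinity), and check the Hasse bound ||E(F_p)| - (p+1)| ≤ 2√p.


Affine points = {(2, 5), (2, 12), (3, 4), (3, 13), (4, 5), (4, 12), (6, 6), (6, 11), (7, 4), (7, 13), (8, 2), (8, 15), (11, 5), (11, 12), (13, 6), (13, 11), (15, 6), (15, 11), (16, 7), (16, 10)}; affine count = 20; |E(F_17)| = 21.

Discriminant check: Δ ∝ 4a³ + 27b² = 4·6³ + 27·5² = 4·216 + 27·25 ≡ 9 (mod 17). Nonzero ⇒ E is nonsingular.
For each x ∈ F_17, compute rhs = x³ + 6·x + 5 mod 17, then count y ∈ F_17 with y² ≡ rhs.
  x = 0: rhs = 5, matching y values: none (0 points).
  x = 1: rhs = 12, matching y values: none (0 points).
  x = 2: rhs = 8, matching y values: 5, 12 (2 points).
  x = 3: rhs = 16, matching y values: 4, 13 (2 points).
  x = 4: rhs = 8, matching y values: 5, 12 (2 points).
  x = 5: rhs = 7, matching y values: none (0 points).
  x = 6: rhs = 2, matching y values: 6, 11 (2 points).
  x = 7: rhs = 16, matching y values: 4, 13 (2 points).
  x = 8: rhs = 4, matching y values: 2, 15 (2 points).
  x = 9: rhs = 6, matching y values: none (0 points).
  x = 10: rhs = 11, matching y values: none (0 points).
  x = 11: rhs = 8, matching y values: 5, 12 (2 points).
  x = 12: rhs = 3, matching y values: none (0 points).
  x = 13: rhs = 2, matching y values: 6, 11 (2 points).
  x = 14: rhs = 11, matching y values: none (0 points).
  x = 15: rhs = 2, matching y values: 6, 11 (2 points).
  x = 16: rhs = 15, matching y values: 7, 10 (2 points).
Total affine count: 20.
Full point count |E(F_17)| = 20 + 1 = 21.
Hasse bound: |21 − (17+1)| = |3| = 3 ≤ 2√17 ≈ 8.2462 ✓.


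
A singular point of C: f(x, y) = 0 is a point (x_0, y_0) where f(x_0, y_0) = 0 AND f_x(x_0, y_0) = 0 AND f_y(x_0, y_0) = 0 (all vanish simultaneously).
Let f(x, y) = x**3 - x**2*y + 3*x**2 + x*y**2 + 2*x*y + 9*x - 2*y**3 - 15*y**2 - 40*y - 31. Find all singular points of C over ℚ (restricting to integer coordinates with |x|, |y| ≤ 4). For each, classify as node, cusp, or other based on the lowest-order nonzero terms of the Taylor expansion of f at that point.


Singular points: {(-2, -3)}; classification: cusp.

Compute partial derivatives:
  f_x = 3*x**2 - 2*x*y + 6*x + y**2 + 2*y + 9.
  f_y = -x**2 + 2*x*y + 2*x - 6*y**2 - 30*y - 40.
Scan x_0 ∈ {−4, ..., 4}. For each x_0, f_y(x_0, y) is a polynomial in y; find its integer roots y ∈ {−4, ..., 4}, then test f_x and f at those candidates.
  x = -4: f_y(-4, y) = -6*y**2 - 38*y - 64; no integer root y with |y| ≤ 4.
  x = -3: f_y(-3, y) = -6*y**2 - 36*y - 55; no integer root y with |y| ≤ 4.
  x = -2: f_y(-2, y) = -6*y**2 - 34*y - 48; vanishes at y ∈ {-3}. (-2, -3): f_x = 0, f = 0 — SINGULAR.
  x = -1: f_y(-1, y) = -6*y**2 - 32*y - 43; no integer root y with |y| ≤ 4.
  x = 0: f_y(0, y) = -6*y**2 - 30*y - 40; no integer root y with |y| ≤ 4.
  x = 1: f_y(1, y) = -6*y**2 - 28*y - 39; no integer root y with |y| ≤ 4.
  x = 2: f_y(2, y) = -6*y**2 - 26*y - 40; no integer root y with |y| ≤ 4.
  x = 3: f_y(3, y) = -6*y**2 - 24*y - 43; no integer root y with |y| ≤ 4.
  x = 4: f_y(4, y) = -6*y**2 - 22*y - 48; no integer root y with |y| ≤ 4.
Only singular point on the grid: (-2, -3).
Classify: substitute x = -2 + u, y = -3 + v and expand: f = u**3 - u**2*v + u*v**2 - 2*v**3 + v**2.
No constant or linear terms (consistent with a singular point). Quadratic part: v**2. Cubic part: u**3 - u**2*v + u*v**2 - 2*v**3.
The quadratic part v**2 is a perfect square, so there is a single (double) tangent line v = 0, i.e. y = -3. Restricting the cubic part to that line (v = 0) leaves u**3 ≠ 0, so f is not divisible by v and the branch is v² ≈ -u**3 to lowest order — this is a cusp.
Classification: cusp.


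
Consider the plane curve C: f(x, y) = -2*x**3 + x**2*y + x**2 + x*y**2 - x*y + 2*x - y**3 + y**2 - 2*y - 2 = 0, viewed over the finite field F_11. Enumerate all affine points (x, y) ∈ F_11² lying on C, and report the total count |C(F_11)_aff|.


Affine F_11-points: {(2, 8), (4, 10), (5, 2), (6, 1), (8, 0), (8, 10), (10, 10)}; count = 7.

For each of the 121 pairs (x, y) ∈ F_11², evaluate f(x, y) mod 11. Record the zeros.
  x = 0: [0↦9, 1↦7, 2↦1, 3↦7, 4↦8, 5↦9, 6↦4, 7↦9, 8↦7, 9↦3, 10↦2]  zeros at y ∈ ∅
  x = 1: [0↦10, 1↦9, 2↦6, 3↦6, 4↦3, 5↦2, 6↦8, 7↦4, 8↦6, 9↦8, 10↦4]  zeros at y ∈ ∅
  x = 2: [0↦1, 1↦3, 2↦5, 3↦1, 4↦7, 5↦6, 6↦3, 7↦3, 8↦0, 9↦10, 10↦5]  zeros at y ∈ {8}
  x = 3: [0↦3, 1↦10, 2↦8, 3↦2, 4↦8, 5↦9, 6↦10, 7↦5, 8↦10, 9↦8, 10↦4]  zeros at y ∈ ∅
  x = 4: [0↦4, 1↦7, 2↦3, 3↦8, 4↦5, 5↦10, 6↦6, 7↦9, 8↦2, 9↦1, 10↦0]  zeros at y ∈ {10}
  x = 5: [0↦3, 1↦4, 2↦0, 3↦7, 4↦8, 5↦8, 6↦1, 7↦3, 8↦8, 9↦10, 10↦3]  zeros at y ∈ {2}
  x = 6: [0↦10, 1↦0, 2↦9, 3↦9, 4↦5, 5↦2, 6↦5, 7↦8, 8↦5, 9↦1, 10↦1]  zeros at y ∈ {1}
  x = 7: [0↦2, 1↦5, 2↦7, 3↦2, 4↦6, 5↦2, 6↦6, 7↦1, 8↦3, 9↦6, 10↦4]  zeros at y ∈ ∅
  x = 8: [0↦0, 1↦7, 2↦4, 3↦7, 4↦10, 5↦7, 6↦3, 7↦3, 8↦1, 9↦2, 10↦0]  zeros at y ∈ {0, 10}
  x = 9: [0↦3, 1↦5, 2↦10, 3↦1, 4↦5, 5↦5, 6↦6, 7↦2, 8↦9, 9↦10, 10↦10]  zeros at y ∈ ∅
  x = 10: [0↦10, 1↦9, 2↦2, 3↦5, 4↦1, 5↦6, 6↦3, 7↦8, 8↦4, 9↦7, 10↦0]  zeros at y ∈ {10}
Collecting zeros: affine points = {(2, 8), (4, 10), (5, 2), (6, 1), (8, 0), (8, 10), (10, 10)}.
Total count |C(F_11)_aff| = 7.


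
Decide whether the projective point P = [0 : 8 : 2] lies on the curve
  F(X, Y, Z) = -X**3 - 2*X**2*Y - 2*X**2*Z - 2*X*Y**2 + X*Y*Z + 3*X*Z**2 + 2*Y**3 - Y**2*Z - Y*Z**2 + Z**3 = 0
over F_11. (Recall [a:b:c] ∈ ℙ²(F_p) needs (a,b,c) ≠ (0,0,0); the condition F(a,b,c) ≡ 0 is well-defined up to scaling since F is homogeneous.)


F(0,8,2) ≡ 3 (mod 11); P is NOT on the curve.

Evaluate F(0, 8, 2) term-by-term (mod 11).
  -X**3 ↦ -1·0·1·1 = 0
  -2*X**2*Y ↦ -2·0·8·1 = 0
  -2*X**2*Z ↦ -2·0·1·2 = 0
  -2*X*Y**2 ↦ -2·0·64·1 = 0
  X*Y*Z ↦ 1·0·8·2 = 0
  3*X*Z**2 ↦ 3·0·1·4 = 0
  2*Y**3 ↦ 2·1·512·1 = 1024
  -Y**2*Z ↦ -1·1·64·2 = -128
  -Y*Z**2 ↦ -1·1·8·4 = -32
  Z**3 ↦ 1·1·1·8 = 8
Sum: F(0, 8, 2) = (0) + (0) + (0) + (0) + (0) + (0) + (1024) + (-128) + (-32) + (8) = 872.
Reducing mod 11: 872 ≡ 3 (mod 11).
Since F(a, b, c) ≡ 3 ≠ 0 (mod 11), P does NOT lie on the curve.


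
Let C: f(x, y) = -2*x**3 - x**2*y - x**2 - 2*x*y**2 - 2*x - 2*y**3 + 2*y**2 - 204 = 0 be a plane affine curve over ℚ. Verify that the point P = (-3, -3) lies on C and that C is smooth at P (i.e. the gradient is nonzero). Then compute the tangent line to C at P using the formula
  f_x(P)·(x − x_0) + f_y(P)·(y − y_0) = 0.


Tangent line at P: -86*x - 111*y - 591 = 0.

Step 1: f(-3, -3) = 0, so P lies on C.
Step 2: partial derivatives
  f_x(x, y) = -6*x**2 - 2*x*y - 2*x - 2*y**2 - 2, f_y(x, y) = -x**2 - 4*x*y - 6*y**2 + 4*y.
  f_x(P) = -86, f_y(P) = -111 (gradient nonzero, so P is smooth).
Step 3: tangent line at P: -86·(x − -3) + -111·(y − -3) = 0.
Expanding: -86*x - 111*y - 591 = 0.


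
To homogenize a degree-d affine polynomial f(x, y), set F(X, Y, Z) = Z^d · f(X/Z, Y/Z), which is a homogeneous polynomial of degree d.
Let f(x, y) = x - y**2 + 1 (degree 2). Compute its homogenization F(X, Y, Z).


F(X, Y, Z) = X*Z - Y**2 + Z**2

deg(f) = 2.
Substitute x = X/Z, y = Y/Z into f, then multiply by Z^2.
  monomial 1·x^1·y^0 ↦ 1·X^1·Y^0·Z^1.
  monomial -1·x^0·y^2 ↦ -1·X^0·Y^2·Z^0.
  monomial 1·x^0·y^0 ↦ 1·X^0·Y^0·Z^2.
Collecting: F(X, Y, Z) = X*Z - Y**2 + Z**2.


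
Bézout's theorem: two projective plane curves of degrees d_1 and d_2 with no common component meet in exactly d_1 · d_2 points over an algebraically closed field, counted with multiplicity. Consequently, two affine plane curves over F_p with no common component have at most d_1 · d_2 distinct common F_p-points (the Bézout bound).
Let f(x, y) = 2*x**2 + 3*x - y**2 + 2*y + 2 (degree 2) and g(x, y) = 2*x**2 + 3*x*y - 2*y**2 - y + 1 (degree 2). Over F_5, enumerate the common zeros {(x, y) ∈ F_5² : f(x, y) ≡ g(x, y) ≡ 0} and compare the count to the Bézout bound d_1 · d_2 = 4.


Common zeros: {(3, 1)}; count = 1; Bézout bound = 4.

deg(f) = 2, deg(g) = 2, so Bézout bound = 4.
Scan x ∈ F_5. For each x, list the y ∈ F_5 with f(x, y) ≡ 0 and those with g(x, y) ≡ 0 (mod 5); the common zeros in that column are the intersection.
  x = 0: f ≡ 0 at y ∈ ∅; g ≡ 0 at y ∈ {3, 4}; common: ∅.
  x = 1: f ≡ 0 at y ∈ ∅; g ≡ 0 at y ∈ ∅; common: ∅.
  x = 2: f ≡ 0 at y ∈ ∅; g ≡ 0 at y ∈ ∅; common: ∅.
  x = 3: f ≡ 0 at y ∈ {1}; g ≡ 0 at y ∈ {1, 3}; common: {1}.
  x = 4: f ≡ 0 at y ∈ ∅; g ≡ 0 at y ∈ {4}; common: ∅.
Collecting: common zeros = {(3, 1)}, so the count is 1.
Comparison with the Bézout bound: 1 ≤ 4 = deg(f)·deg(g), as expected for curves with no common component (the affine F_5-count falls short of the bound because intersections may lie at infinity, over extension fields, or carry multiplicity).


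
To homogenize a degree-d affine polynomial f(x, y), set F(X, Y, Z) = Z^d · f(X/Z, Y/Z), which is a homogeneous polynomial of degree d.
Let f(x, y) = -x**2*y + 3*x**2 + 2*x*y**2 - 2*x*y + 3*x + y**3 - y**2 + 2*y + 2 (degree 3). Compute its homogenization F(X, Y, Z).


F(X, Y, Z) = -X**2*Y + 3*X**2*Z + 2*X*Y**2 - 2*X*Y*Z + 3*X*Z**2 + Y**3 - Y**2*Z + 2*Y*Z**2 + 2*Z**3

deg(f) = 3.
Substitute x = X/Z, y = Y/Z into f, then multiply by Z^3.
  monomial -1·x^2·y^1 ↦ -1·X^2·Y^1·Z^0.
  monomial 3·x^2·y^0 ↦ 3·X^2·Y^0·Z^1.
  monomial 2·x^1·y^2 ↦ 2·X^1·Y^2·Z^0.
  monomial -2·x^1·y^1 ↦ -2·X^1·Y^1·Z^1.
  monomial 3·x^1·y^0 ↦ 3·X^1·Y^0·Z^2.
  monomial 1·x^0·y^3 ↦ 1·X^0·Y^3·Z^0.
  monomial -1·x^0·y^2 ↦ -1·X^0·Y^2·Z^1.
  monomial 2·x^0·y^1 ↦ 2·X^0·Y^1·Z^2.
  monomial 2·x^0·y^0 ↦ 2·X^0·Y^0·Z^3.
Collecting: F(X, Y, Z) = -X**2*Y + 3*X**2*Z + 2*X*Y**2 - 2*X*Y*Z + 3*X*Z**2 + Y**3 - Y**2*Z + 2*Y*Z**2 + 2*Z**3.


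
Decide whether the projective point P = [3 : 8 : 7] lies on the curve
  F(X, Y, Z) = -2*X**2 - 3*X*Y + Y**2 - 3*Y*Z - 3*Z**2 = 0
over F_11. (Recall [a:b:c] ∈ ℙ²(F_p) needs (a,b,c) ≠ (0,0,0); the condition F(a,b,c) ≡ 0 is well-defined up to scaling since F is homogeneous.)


F(3,8,7) ≡ 0 (mod 11); P is on the curve.

Evaluate F(3, 8, 7) term-by-term (mod 11).
  -2*X**2 ↦ -2·9·1·1 = -18
  -3*X*Y ↦ -3·3·8·1 = -72
  Y**2 ↦ 1·1·64·1 = 64
  -3*Y*Z ↦ -3·1·8·7 = -168
  -3*Z**2 ↦ -3·1·1·49 = -147
Sum: F(3, 8, 7) = (-18) + (-72) + (64) + (-168) + (-147) = -341.
Reducing mod 11: -341 ≡ 0 (mod 11).
Since F(a, b, c) ≡ 0 (mod 11), P lies on the curve.


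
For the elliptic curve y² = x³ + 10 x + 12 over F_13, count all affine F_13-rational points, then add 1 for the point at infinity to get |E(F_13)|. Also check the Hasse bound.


Affine points = {(0, 5), (0, 8), (1, 6), (1, 7), (2, 1), (2, 12), (3, 2), (3, 11), (4, 5), (4, 8), (7, 3), (7, 10), (9, 5), (9, 8), (11, 6), (11, 7), (12, 1), (12, 12)}; affine count = 18; |E(F_13)| = 19.

Discriminant check: Δ ∝ 4a³ + 27b² = 4·10³ + 27·12² = 4·1000 + 27·144 ≡ 10 (mod 13). Nonzero ⇒ E is nonsingular.
For each x ∈ F_13, compute rhs = x³ + 10·x + 12 mod 13, then count y ∈ F_13 with y² ≡ rhs.
  x = 0: rhs = 12, matching y values: 5, 8 (2 points).
  x = 1: rhs = 10, matching y values: 6, 7 (2 points).
  x = 2: rhs = 1, matching y values: 1, 12 (2 points).
  x = 3: rhs = 4, matching y values: 2, 11 (2 points).
  x = 4: rhs = 12, matching y values: 5, 8 (2 points).
  x = 5: rhs = 5, matching y values: none (0 points).
  x = 6: rhs = 2, matching y values: none (0 points).
  x = 7: rhs = 9, matching y values: 3, 10 (2 points).
  x = 8: rhs = 6, matching y values: none (0 points).
  x = 9: rhs = 12, matching y values: 5, 8 (2 points).
  x = 10: rhs = 7, matching y values: none (0 points).
  x = 11: rhs = 10, matching y values: 6, 7 (2 points).
  x = 12: rhs = 1, matching y values: 1, 12 (2 points).
Total affine count: 18.
Full point count |E(F_13)| = 18 + 1 = 19.
Hasse bound: |19 − (13+1)| = |5| = 5 ≤ 2√13 ≈ 7.2111 ✓.


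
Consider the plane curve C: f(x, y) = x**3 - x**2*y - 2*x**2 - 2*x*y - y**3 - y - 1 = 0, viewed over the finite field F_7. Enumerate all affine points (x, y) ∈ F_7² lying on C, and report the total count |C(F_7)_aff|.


Affine F_7-points: {(1, 1), (1, 5), (4, 4), (5, 5)}; count = 4.

For each of the 49 pairs (x, y) ∈ F_7², evaluate f(x, y) mod 7. Record the zeros.
  x = 0: [0↦6, 1↦4, 2↦3, 3↦4, 4↦1, 5↦2, 6↦1]  zeros at y ∈ ∅
  x = 1: [0↦5, 1↦0, 2↦3, 3↦1, 4↦2, 5↦0, 6↦3]  zeros at y ∈ {1, 5}
  x = 2: [0↦6, 1↦3, 2↦1, 3↦1, 4↦4, 5↦4, 6↦2]  zeros at y ∈ ∅
  x = 3: [0↦1, 1↦5, 2↦3, 3↦3, 4↦6, 5↦6, 6↦4]  zeros at y ∈ ∅
  x = 4: [0↦3, 1↦5, 2↦1, 3↦6, 4↦0, 5↦5, 6↦1]  zeros at y ∈ {4}
  x = 5: [0↦4, 1↦2, 2↦1, 3↦2, 4↦6, 5↦0, 6↦6]  zeros at y ∈ {5}
  x = 6: [0↦3, 1↦2, 2↦2, 3↦4, 4↦2, 5↦4, 6↦4]  zeros at y ∈ ∅
Collecting zeros: affine points = {(1, 1), (1, 5), (4, 4), (5, 5)}.
Total count |C(F_7)_aff| = 4.


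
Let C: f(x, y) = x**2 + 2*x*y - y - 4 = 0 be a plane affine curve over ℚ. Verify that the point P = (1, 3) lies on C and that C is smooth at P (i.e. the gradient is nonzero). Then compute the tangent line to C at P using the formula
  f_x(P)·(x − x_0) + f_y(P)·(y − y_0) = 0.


Tangent line at P: 8*x + y - 11 = 0.

Step 1: f(1, 3) = 0, so P lies on C.
Step 2: partial derivatives
  f_x(x, y) = 2*x + 2*y, f_y(x, y) = 2*x - 1.
  f_x(P) = 8, f_y(P) = 1 (gradient nonzero, so P is smooth).
Step 3: tangent line at P: 8·(x − 1) + 1·(y − 3) = 0.
Expanding: 8*x + y - 11 = 0.


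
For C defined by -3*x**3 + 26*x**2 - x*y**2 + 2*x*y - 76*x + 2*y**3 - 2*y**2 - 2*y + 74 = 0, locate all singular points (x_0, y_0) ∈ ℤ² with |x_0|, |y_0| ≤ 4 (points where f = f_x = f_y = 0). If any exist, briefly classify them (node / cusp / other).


Singular points: {(3, 1)}; classification: node.

Compute partial derivatives:
  f_x = -9*x**2 + 52*x - y**2 + 2*y - 76.
  f_y = -2*x*y + 2*x + 6*y**2 - 4*y - 2.
Scan x_0 ∈ {−4, ..., 4}. For each x_0, f_y(x_0, y) is a polynomial in y; find its integer roots y ∈ {−4, ..., 4}, then test f_x and f at those candidates.
  x = -4: f_y(-4, y) = 6*y**2 + 4*y - 10; vanishes at y ∈ {1}. (-4, 1): f_x = -427 ≠ 0.
  x = -3: f_y(-3, y) = 6*y**2 + 2*y - 8; vanishes at y ∈ {1}. (-3, 1): f_x = -312 ≠ 0.
  x = -2: f_y(-2, y) = 6*y**2 - 6; vanishes at y ∈ {-1, 1}. (-2, -1): f_x = -219 ≠ 0; (-2, 1): f_x = -215 ≠ 0.
  x = -1: f_y(-1, y) = 6*y**2 - 2*y - 4; vanishes at y ∈ {1}. (-1, 1): f_x = -136 ≠ 0.
  x = 0: f_y(0, y) = 6*y**2 - 4*y - 2; vanishes at y ∈ {1}. (0, 1): f_x = -75 ≠ 0.
  x = 1: f_y(1, y) = 6*y**2 - 6*y; vanishes at y ∈ {0, 1}. (1, 0): f_x = -33 ≠ 0; (1, 1): f_x = -32 ≠ 0.
  x = 2: f_y(2, y) = 6*y**2 - 8*y + 2; vanishes at y ∈ {1}. (2, 1): f_x = -7 ≠ 0.
  x = 3: f_y(3, y) = 6*y**2 - 10*y + 4; vanishes at y ∈ {1}. (3, 1): f_x = 0, f = 0 — SINGULAR.
  x = 4: f_y(4, y) = 6*y**2 - 12*y + 6; vanishes at y ∈ {1}. (4, 1): f_x = -11 ≠ 0.
Only singular point on the grid: (3, 1).
Classify: substitute x = 3 + u, y = 1 + v and expand: f = -3*u**3 - u**2 - u*v**2 + 2*v**3 + v**2.
No constant or linear terms (consistent with a singular point). Quadratic part: -u**2 + v**2. Cubic part: -3*u**3 - u*v**2 + 2*v**3.
The quadratic part v**2 - u**2 = (v − u)(v + u) splits into two distinct linear factors, so there are two distinct tangent lines y − 1 = ±(x − 3) — this is a node (ordinary double point).
Classification: node.


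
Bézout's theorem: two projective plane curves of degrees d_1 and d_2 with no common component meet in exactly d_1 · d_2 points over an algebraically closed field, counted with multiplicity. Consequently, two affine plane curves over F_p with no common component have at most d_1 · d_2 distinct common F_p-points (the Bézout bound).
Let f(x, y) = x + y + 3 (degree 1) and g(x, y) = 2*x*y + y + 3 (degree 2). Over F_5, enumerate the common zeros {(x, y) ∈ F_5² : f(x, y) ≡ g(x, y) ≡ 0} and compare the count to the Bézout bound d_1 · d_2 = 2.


Common zeros: {(0, 2), (4, 3)}; count = 2; Bézout bound = 2.

deg(f) = 1, deg(g) = 2, so Bézout bound = 2.
Scan x ∈ F_5. For each x, list the y ∈ F_5 with f(x, y) ≡ 0 and those with g(x, y) ≡ 0 (mod 5); the common zeros in that column are the intersection.
  x = 0: f ≡ 0 at y ∈ {2}; g ≡ 0 at y ∈ {2}; common: {2}.
  x = 1: f ≡ 0 at y ∈ {1}; g ≡ 0 at y ∈ {4}; common: ∅.
  x = 2: f ≡ 0 at y ∈ {0}; g ≡ 0 at y ∈ ∅; common: ∅.
  x = 3: f ≡ 0 at y ∈ {4}; g ≡ 0 at y ∈ {1}; common: ∅.
  x = 4: f ≡ 0 at y ∈ {3}; g ≡ 0 at y ∈ {3}; common: {3}.
Collecting: common zeros = {(0, 2), (4, 3)}, so the count is 2.
Comparison with the Bézout bound: 2 ≤ 2 = deg(f)·deg(g), as expected for curves with no common component (the bound is attained).


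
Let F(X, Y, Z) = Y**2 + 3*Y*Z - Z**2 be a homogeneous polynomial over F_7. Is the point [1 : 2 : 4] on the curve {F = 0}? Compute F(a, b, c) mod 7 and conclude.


F(1,2,4) ≡ 5 (mod 7); P is NOT on the curve.

Evaluate F(1, 2, 4) term-by-term (mod 7).
  Y**2 ↦ 1·1·4·1 = 4
  3*Y*Z ↦ 3·1·2·4 = 24
  -Z**2 ↦ -1·1·1·16 = -16
Sum: F(1, 2, 4) = (4) + (24) + (-16) = 12.
Reducing mod 7: 12 ≡ 5 (mod 7).
Since F(a, b, c) ≡ 5 ≠ 0 (mod 7), P does NOT lie on the curve.


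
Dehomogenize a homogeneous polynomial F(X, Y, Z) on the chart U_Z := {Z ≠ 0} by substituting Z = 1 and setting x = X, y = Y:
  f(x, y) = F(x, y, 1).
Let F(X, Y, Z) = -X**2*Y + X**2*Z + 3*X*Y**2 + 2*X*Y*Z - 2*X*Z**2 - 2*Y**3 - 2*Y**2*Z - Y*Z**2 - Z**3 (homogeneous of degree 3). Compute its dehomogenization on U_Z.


f(x, y) = -x**2*y + x**2 + 3*x*y**2 + 2*x*y - 2*x - 2*y**3 - 2*y**2 - y - 1

On U_Z we set Z = 1. Each monomial c·X^i·Y^j·Z^k in F becomes c·x^i·y^j·1^k = c·x^i·y^j.
Substituting Z = 1: F(X, Y, 1) = -x**2*y + x**2 + 3*x*y**2 + 2*x*y - 2*x - 2*y**3 - 2*y**2 - y - 1.
Note: deg(f) ≤ deg(F) = 3; strict inequality happens when F is divisible by Z (lost terms).


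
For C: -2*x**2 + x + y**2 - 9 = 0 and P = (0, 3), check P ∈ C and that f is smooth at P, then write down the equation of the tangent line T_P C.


Tangent line at P: x + 6*y - 18 = 0.

Step 1: f(0, 3) = 0, so P lies on C.
Step 2: partial derivatives
  f_x(x, y) = 1 - 4*x, f_y(x, y) = 2*y.
  f_x(P) = 1, f_y(P) = 6 (gradient nonzero, so P is smooth).
Step 3: tangent line at P: 1·(x − 0) + 6·(y − 3) = 0.
Expanding: x + 6*y - 18 = 0.


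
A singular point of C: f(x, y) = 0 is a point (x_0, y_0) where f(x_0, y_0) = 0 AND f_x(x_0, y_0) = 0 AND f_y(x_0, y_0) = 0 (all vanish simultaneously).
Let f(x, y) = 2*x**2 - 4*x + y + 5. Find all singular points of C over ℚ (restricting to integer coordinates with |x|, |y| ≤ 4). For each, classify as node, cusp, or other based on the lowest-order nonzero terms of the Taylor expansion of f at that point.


No singular points in the scanned grid; C is smooth there.

Compute partial derivatives:
  f_x = 4*x - 4.
  f_y = 1.
f_y = 1 is a nonzero constant, so f_y never vanishes: no point (x, y) can satisfy f = f_x = f_y = 0. In particular no (x, y) ∈ {−4, ..., 4}² is singular; the curve is smooth.


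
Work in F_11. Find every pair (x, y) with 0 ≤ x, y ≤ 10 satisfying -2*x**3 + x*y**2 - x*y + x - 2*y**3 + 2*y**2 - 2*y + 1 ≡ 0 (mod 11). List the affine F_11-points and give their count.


Affine F_11-points: {(0, 2), (0, 5), (1, 0), (4, 5), (6, 8), (6, 10), (7, 5), (8, 4), (9, 7), (10, 1)}; count = 10.

For each of the 121 pairs (x, y) ∈ F_11², evaluate f(x, y) mod 11. Record the zeros.
  x = 0: [0↦1, 1↦10, 2↦0, 3↦3, 4↦7, 5↦0, 6↦3, 7↦4, 8↦2, 9↦7, 10↦7]  zeros at y ∈ {2, 5}
  x = 1: [0↦0, 1↦9, 2↦1, 3↦8, 4↦7, 5↦8, 6↦10, 7↦1, 8↦2, 9↦1, 10↦8]  zeros at y ∈ {0}
  x = 2: [0↦9, 1↦7, 2↦1, 3↦1, 4↦6, 5↦4, 6↦5, 7↦8, 8↦1, 9↦5, 10↦8]  zeros at y ∈ ∅
  x = 3: [0↦5, 1↦3, 2↦10, 3↦3, 4↦3, 5↦9, 6↦9, 7↦2, 8↦9, 9↦7, 10↦6]  zeros at y ∈ ∅
  x = 4: [0↦9, 1↦7, 2↦5, 3↦2, 4↦8, 5↦0, 6↦10, 7↦4, 8↦3, 9↦6, 10↦1]  zeros at y ∈ {5}
  x = 5: [0↦9, 1↦7, 2↦7, 3↦8, 4↦9, 5↦9, 6↦7, 7↦2, 8↦4, 9↦1, 10↦3]  zeros at y ∈ ∅
  x = 6: [0↦4, 1↦2, 2↦4, 3↦9, 4↦5, 5↦2, 6↦10, 7↦6, 8↦0, 9↦2, 10↦0]  zeros at y ∈ {8, 10}
  x = 7: [0↦4, 1↦2, 2↦6, 3↦4, 4↦6, 5↦0, 6↦7, 7↦4, 8↦1, 9↦8, 10↦2]  zeros at y ∈ {5}
  x = 8: [0↦8, 1↦6, 2↦1, 3↦3, 4↦0, 5↦2, 6↦8, 7↦6, 8↦6, 9↦7, 10↦8]  zeros at y ∈ {4}
  x = 9: [0↦4, 1↦2, 2↦10, 3↦5, 4↦8, 5↦7, 6↦1, 7↦0, 8↦3, 9↦9, 10↦6]  zeros at y ∈ {7}
  x = 10: [0↦2, 1↦0, 2↦10, 3↦9, 4↦7, 5↦3, 6↦7, 7↦7, 8↦2, 9↦2, 10↦6]  zeros at y ∈ {1}
Collecting zeros: affine points = {(0, 2), (0, 5), (1, 0), (4, 5), (6, 8), (6, 10), (7, 5), (8, 4), (9, 7), (10, 1)}.
Total count |C(F_11)_aff| = 10.


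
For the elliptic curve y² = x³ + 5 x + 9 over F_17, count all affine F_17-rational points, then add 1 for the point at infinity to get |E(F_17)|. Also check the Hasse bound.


Affine points = {(0, 3), (0, 14), (1, 7), (1, 10), (3, 0), (4, 5), (4, 12), (6, 0), (7, 8), (7, 9), (8, 0), (9, 1), (9, 16), (11, 1), (11, 16), (14, 1), (14, 16), (15, 5), (15, 12)}; affine count = 19; |E(F_17)| = 20.

Discriminant check: Δ ∝ 4a³ + 27b² = 4·5³ + 27·9² = 4·125 + 27·81 ≡ 1 (mod 17). Nonzero ⇒ E is nonsingular.
For each x ∈ F_17, compute rhs = x³ + 5·x + 9 mod 17, then count y ∈ F_17 with y² ≡ rhs.
  x = 0: rhs = 9, matching y values: 3, 14 (2 points).
  x = 1: rhs = 15, matching y values: 7, 10 (2 points).
  x = 2: rhs = 10, matching y values: none (0 points).
  x = 3: rhs = 0, matching y values: 0 (1 points).
  x = 4: rhs = 8, matching y values: 5, 12 (2 points).
  x = 5: rhs = 6, matching y values: none (0 points).
  x = 6: rhs = 0, matching y values: 0 (1 points).
  x = 7: rhs = 13, matching y values: 8, 9 (2 points).
  x = 8: rhs = 0, matching y values: 0 (1 points).
  x = 9: rhs = 1, matching y values: 1, 16 (2 points).
  x = 10: rhs = 5, matching y values: none (0 points).
  x = 11: rhs = 1, matching y values: 1, 16 (2 points).
  x = 12: rhs = 12, matching y values: none (0 points).
  x = 13: rhs = 10, matching y values: none (0 points).
  x = 14: rhs = 1, matching y values: 1, 16 (2 points).
  x = 15: rhs = 8, matching y values: 5, 12 (2 points).
  x = 16: rhs = 3, matching y values: none (0 points).
Total affine count: 19.
Full point count |E(F_17)| = 19 + 1 = 20.
Hasse bound: |20 − (17+1)| = |2| = 2 ≤ 2√17 ≈ 8.2462 ✓.


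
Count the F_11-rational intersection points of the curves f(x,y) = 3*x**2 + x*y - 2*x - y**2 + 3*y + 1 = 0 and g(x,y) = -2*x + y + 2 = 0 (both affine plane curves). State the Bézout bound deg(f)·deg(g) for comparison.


Common zeros: {(5, 8), (7, 1)}; count = 2; Bézout bound = 2.

deg(f) = 2, deg(g) = 1, so Bézout bound = 2.
Scan x ∈ F_11. For each x, list the y ∈ F_11 with f(x, y) ≡ 0 and those with g(x, y) ≡ 0 (mod 11); the common zeros in that column are the intersection.
  x = 0: f ≡ 0 at y ∈ ∅; g ≡ 0 at y ∈ {9}; common: ∅.
  x = 1: f ≡ 0 at y ∈ ∅; g ≡ 0 at y ∈ {0}; common: ∅.
  x = 2: f ≡ 0 at y ∈ ∅; g ≡ 0 at y ∈ {2}; common: ∅.
  x = 3: f ≡ 0 at y ∈ {0, 6}; g ≡ 0 at y ∈ {4}; common: ∅.
  x = 4: f ≡ 0 at y ∈ {8, 10}; g ≡ 0 at y ∈ {6}; common: ∅.
  x = 5: f ≡ 0 at y ∈ {0, 8}; g ≡ 0 at y ∈ {8}; common: {8}.
  x = 6: f ≡ 0 at y ∈ ∅; g ≡ 0 at y ∈ {10}; common: ∅.
  x = 7: f ≡ 0 at y ∈ {1, 9}; g ≡ 0 at y ∈ {1}; common: {1}.
  x = 8: f ≡ 0 at y ∈ {1, 10}; g ≡ 0 at y ∈ {3}; common: ∅.
  x = 9: f ≡ 0 at y ∈ {3, 9}; g ≡ 0 at y ∈ {5}; common: ∅.
  x = 10: f ≡ 0 at y ∈ ∅; g ≡ 0 at y ∈ {7}; common: ∅.
Collecting: common zeros = {(5, 8), (7, 1)}, so the count is 2.
Comparison with the Bézout bound: 2 ≤ 2 = deg(f)·deg(g), as expected for curves with no common component (the bound is attained).


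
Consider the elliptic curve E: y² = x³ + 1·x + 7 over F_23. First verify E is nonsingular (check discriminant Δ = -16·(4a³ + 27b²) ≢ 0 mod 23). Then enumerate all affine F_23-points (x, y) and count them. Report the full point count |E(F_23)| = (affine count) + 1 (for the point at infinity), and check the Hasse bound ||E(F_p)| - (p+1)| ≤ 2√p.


Affine points = {(1, 3), (1, 20), (4, 11), (4, 12), (7, 9), (7, 14), (9, 3), (9, 20), (13, 3), (13, 20), (15, 4), (15, 19), (16, 5), (16, 18), (19, 10), (19, 13), (20, 0)}; affine count = 17; |E(F_23)| = 18.

Discriminant check: Δ ∝ 4a³ + 27b² = 4·1³ + 27·7² = 4·1 + 27·49 ≡ 16 (mod 23). Nonzero ⇒ E is nonsingular.
For each x ∈ F_23, compute rhs = x³ + 1·x + 7 mod 23, then count y ∈ F_23 with y² ≡ rhs.
  x = 0: rhs = 7, matching y values: none (0 points).
  x = 1: rhs = 9, matching y values: 3, 20 (2 points).
  x = 2: rhs = 17, matching y values: none (0 points).
  x = 3: rhs = 14, matching y values: none (0 points).
  x = 4: rhs = 6, matching y values: 11, 12 (2 points).
  x = 5: rhs = 22, matching y values: none (0 points).
  x = 6: rhs = 22, matching y values: none (0 points).
  x = 7: rhs = 12, matching y values: 9, 14 (2 points).
  x = 8: rhs = 21, matching y values: none (0 points).
  x = 9: rhs = 9, matching y values: 3, 20 (2 points).
  x = 10: rhs = 5, matching y values: none (0 points).
  x = 11: rhs = 15, matching y values: none (0 points).
  x = 12: rhs = 22, matching y values: none (0 points).
  x = 13: rhs = 9, matching y values: 3, 20 (2 points).
  x = 14: rhs = 5, matching y values: none (0 points).
  x = 15: rhs = 16, matching y values: 4, 19 (2 points).
  x = 16: rhs = 2, matching y values: 5, 18 (2 points).
  x = 17: rhs = 15, matching y values: none (0 points).
  x = 18: rhs = 15, matching y values: none (0 points).
  x = 19: rhs = 8, matching y values: 10, 13 (2 points).
  x = 20: rhs = 0, matching y values: 0 (1 points).
  x = 21: rhs = 20, matching y values: none (0 points).
  x = 22: rhs = 5, matching y values: none (0 points).
Total affine count: 17.
Full point count |E(F_23)| = 17 + 1 = 18.
Hasse bound: |18 − (23+1)| = |-6| = 6 ≤ 2√23 ≈ 9.5917 ✓.
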